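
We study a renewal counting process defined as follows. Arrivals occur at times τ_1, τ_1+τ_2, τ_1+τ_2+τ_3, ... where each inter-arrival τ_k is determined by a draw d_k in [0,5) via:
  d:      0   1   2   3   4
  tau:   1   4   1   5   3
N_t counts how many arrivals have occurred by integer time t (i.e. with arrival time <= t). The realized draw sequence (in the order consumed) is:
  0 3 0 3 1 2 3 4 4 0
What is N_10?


3

draw d_1=0: τ_1=1, arrival time A_1=1
draw d_2=3: τ_2=5, arrival time A_2=6
draw d_3=0: τ_3=1, arrival time A_3=7
draw d_4=3: τ_4=5, arrival time A_4=12
draw d_5=1: τ_5=4, arrival time A_5=16
draw d_6=2: τ_6=1, arrival time A_6=17
draw d_7=3: τ_7=5, arrival time A_7=22
draw d_8=4: τ_8=3, arrival time A_8=25
draw d_9=4: τ_9=3, arrival time A_9=28
draw d_10=0: τ_10=1, arrival time A_10=29
N_t over t=0..10: 0:0 1:1 2:1 3:1 4:1 5:1 6:2 7:3 8:3 9:3 10:3


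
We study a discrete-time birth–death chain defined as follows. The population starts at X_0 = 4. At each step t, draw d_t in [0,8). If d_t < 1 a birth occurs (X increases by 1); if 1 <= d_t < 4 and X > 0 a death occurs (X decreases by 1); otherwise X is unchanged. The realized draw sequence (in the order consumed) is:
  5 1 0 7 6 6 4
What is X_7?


4

t=0: X=4, d=5 → hold, X_1=4
t=1: X=4, d=1 → death, X_2=3
t=2: X=3, d=0 → birth, X_3=4
t=3: X=4, d=7 → hold, X_4=4
t=4: X=4, d=6 → hold, X_5=4
t=5: X=4, d=6 → hold, X_6=4
t=6: X=4, d=4 → hold, X_7=4


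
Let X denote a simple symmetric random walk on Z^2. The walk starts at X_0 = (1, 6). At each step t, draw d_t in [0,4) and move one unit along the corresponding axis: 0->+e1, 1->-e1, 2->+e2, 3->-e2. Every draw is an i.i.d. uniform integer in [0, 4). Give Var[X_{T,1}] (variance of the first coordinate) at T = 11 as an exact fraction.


Outcome values over d=0..3: [1, -1, 0, 0]
Σy = 0, Σy² = 2, M = 4
μ = 0/4 = 0,  σ² = 2/4 − (0)² = 1/2
Independent increments: Var[X_11] = 11·σ² = 11·(1/2) = 11/2

11/2


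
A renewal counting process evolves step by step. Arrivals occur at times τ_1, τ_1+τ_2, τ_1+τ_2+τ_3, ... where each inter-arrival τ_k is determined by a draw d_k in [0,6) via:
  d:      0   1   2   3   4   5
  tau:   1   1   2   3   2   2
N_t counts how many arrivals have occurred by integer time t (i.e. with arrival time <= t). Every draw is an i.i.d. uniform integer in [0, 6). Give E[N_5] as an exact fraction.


625/243

Inter-arrival values over d=0..5: [1, 1, 2, 3, 2, 2]
Each d has probability 1/6, so the pmf of τ is: f(1) = 1/3, f(2) = 1/2, f(3) = 1/6
Renewal equation for m(n) = E[N_n]: condition on τ_1 = k (if k <= n, one arrival plus a fresh copy on the remaining n−k steps): m(n) = F(n) + Σ_{k<=n} f(k)·m(n−k), where F(n) = P(τ <= n) and m(0) = 0
m(1) = F(1) = 1/3
m(2) = F(2) + f(1)·m(1) = 5/6 + 1/3·1/3 = 17/18
m(3) = F(3) + f(1)·m(2) + f(2)·m(1) = 1 + 1/3·17/18 + 1/2·1/3 = 40/27
m(4) = F(4) + f(1)·m(3) + f(2)·m(2) + f(3)·m(1) = 1 + 1/3·40/27 + 1/2·17/18 + 1/6·1/3 = 655/324
m(5) = F(5) + f(1)·m(4) + f(2)·m(3) + f(3)·m(2) = 1 + 1/3·655/324 + 1/2·40/27 + 1/6·17/18 = 625/243
E[N_5] = m(5) = 625/243


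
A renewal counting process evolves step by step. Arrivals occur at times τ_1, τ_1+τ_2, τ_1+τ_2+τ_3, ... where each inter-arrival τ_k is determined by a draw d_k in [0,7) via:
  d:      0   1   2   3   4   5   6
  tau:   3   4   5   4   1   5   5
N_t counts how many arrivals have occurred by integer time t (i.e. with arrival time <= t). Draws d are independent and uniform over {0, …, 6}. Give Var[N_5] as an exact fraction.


Inter-arrival values over d=0..6: [3, 4, 5, 4, 1, 5, 5]
Each d has probability 1/7, so the pmf of τ is: f(1) = 1/7, f(3) = 1/7, f(4) = 2/7, f(5) = 3/7
Let p_n(j) = P(N_n = j), with p_0 = [1]. Condition on τ_1: p_n(0) = P(τ > n), and for j >= 1, p_n(j) = Σ_{k<=n} f(k)·p_{n−k}(j−1)
p_1 = [6/7, 1/7]  (j = 0..1)
p_2 = [6/7, 6/49, 1/49]  (j = 0..2)
p_3 = [5/7, 13/49, 6/343, 1/343]  (j = 0..3)
p_4 = [3/7, 25/49, 20/343, 6/2401, 1/2401]  (j = 0..4)
p_5 = [0, 6/7, 45/343, 27/2401, 6/16807, 1/16807]  (j = 0..5)
E[N_5] = Σ j·p_5(j) = 19412/16807;  E[N_5²] = Σ j²·p_5(j) = 25048/16807
Var[N_5] = 25048/16807 − (19412/16807)² = 44155992/282475249

44155992/282475249


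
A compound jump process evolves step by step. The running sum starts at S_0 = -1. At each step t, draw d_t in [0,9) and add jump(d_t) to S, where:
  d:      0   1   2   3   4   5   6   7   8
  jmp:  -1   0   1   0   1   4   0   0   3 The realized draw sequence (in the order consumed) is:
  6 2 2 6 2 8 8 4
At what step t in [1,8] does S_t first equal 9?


8

t=0: S=-1, d=6, jump=0, S_1=-1
t=1: S=-1, d=2, jump=1, S_2=0
t=2: S=0, d=2, jump=1, S_3=1
t=3: S=1, d=6, jump=0, S_4=1
t=4: S=1, d=2, jump=1, S_5=2
t=5: S=2, d=8, jump=3, S_6=5
t=6: S=5, d=8, jump=3, S_7=8
t=7: S=8, d=4, jump=1, S_8=9


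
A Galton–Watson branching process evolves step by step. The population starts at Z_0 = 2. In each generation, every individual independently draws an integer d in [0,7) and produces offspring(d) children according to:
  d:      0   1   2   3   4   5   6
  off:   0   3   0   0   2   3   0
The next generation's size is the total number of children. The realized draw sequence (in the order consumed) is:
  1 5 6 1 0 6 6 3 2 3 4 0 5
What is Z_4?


gen 0: Z_0=2, draws=[1, 5], offspring=[3, 3], Z_1=6
gen 1: Z_1=6, draws=[6, 1, 0, 6, 6, 3], offspring=[0, 3, 0, 0, 0, 0], Z_2=3
gen 2: Z_2=3, draws=[2, 3, 4], offspring=[0, 0, 2], Z_3=2
gen 3: Z_3=2, draws=[0, 5], offspring=[0, 3], Z_4=3

3


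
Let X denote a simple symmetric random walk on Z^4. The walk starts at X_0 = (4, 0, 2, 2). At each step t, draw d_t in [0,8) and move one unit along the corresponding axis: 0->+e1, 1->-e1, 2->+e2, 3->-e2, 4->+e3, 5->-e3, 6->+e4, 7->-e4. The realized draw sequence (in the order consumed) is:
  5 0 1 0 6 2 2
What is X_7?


t=0: X=(4, 0, 2, 2), d=5 → -e3, X_1=(4, 0, 1, 2)
t=1: X=(4, 0, 1, 2), d=0 → +e1, X_2=(5, 0, 1, 2)
t=2: X=(5, 0, 1, 2), d=1 → -e1, X_3=(4, 0, 1, 2)
t=3: X=(4, 0, 1, 2), d=0 → +e1, X_4=(5, 0, 1, 2)
t=4: X=(5, 0, 1, 2), d=6 → +e4, X_5=(5, 0, 1, 3)
t=5: X=(5, 0, 1, 3), d=2 → +e2, X_6=(5, 1, 1, 3)
t=6: X=(5, 1, 1, 3), d=2 → +e2, X_7=(5, 2, 1, 3)

(5, 2, 1, 3)


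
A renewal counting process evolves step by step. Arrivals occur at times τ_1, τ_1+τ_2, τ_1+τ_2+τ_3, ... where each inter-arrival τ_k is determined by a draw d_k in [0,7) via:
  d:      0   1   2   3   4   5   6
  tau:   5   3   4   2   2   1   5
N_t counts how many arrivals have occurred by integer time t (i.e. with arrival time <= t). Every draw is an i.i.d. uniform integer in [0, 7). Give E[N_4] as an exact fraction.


2304/2401

Inter-arrival values over d=0..6: [5, 3, 4, 2, 2, 1, 5]
Each d has probability 1/7, so the pmf of τ is: f(1) = 1/7, f(2) = 2/7, f(3) = 1/7, f(4) = 1/7, f(5) = 2/7
Renewal equation for m(n) = E[N_n]: condition on τ_1 = k (if k <= n, one arrival plus a fresh copy on the remaining n−k steps): m(n) = F(n) + Σ_{k<=n} f(k)·m(n−k), where F(n) = P(τ <= n) and m(0) = 0
m(1) = F(1) = 1/7
m(2) = F(2) + f(1)·m(1) = 3/7 + 1/7·1/7 = 22/49
m(3) = F(3) + f(1)·m(2) + f(2)·m(1) = 4/7 + 1/7·22/49 + 2/7·1/7 = 232/343
m(4) = F(4) + f(1)·m(3) + f(2)·m(2) + f(3)·m(1) = 5/7 + 1/7·232/343 + 2/7·22/49 + 1/7·1/7 = 2304/2401
E[N_4] = m(4) = 2304/2401


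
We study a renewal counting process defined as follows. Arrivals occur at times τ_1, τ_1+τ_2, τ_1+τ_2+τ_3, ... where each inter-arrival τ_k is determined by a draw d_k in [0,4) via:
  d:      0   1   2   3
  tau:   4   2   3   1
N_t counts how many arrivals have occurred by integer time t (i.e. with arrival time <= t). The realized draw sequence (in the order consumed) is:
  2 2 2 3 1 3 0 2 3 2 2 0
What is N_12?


5

draw d_1=2: τ_1=3, arrival time A_1=3
draw d_2=2: τ_2=3, arrival time A_2=6
draw d_3=2: τ_3=3, arrival time A_3=9
draw d_4=3: τ_4=1, arrival time A_4=10
draw d_5=1: τ_5=2, arrival time A_5=12
draw d_6=3: τ_6=1, arrival time A_6=13
draw d_7=0: τ_7=4, arrival time A_7=17
draw d_8=2: τ_8=3, arrival time A_8=20
draw d_9=3: τ_9=1, arrival time A_9=21
draw d_10=2: τ_10=3, arrival time A_10=24
draw d_11=2: τ_11=3, arrival time A_11=27
draw d_12=0: τ_12=4, arrival time A_12=31
N_t over t=0..12: 0:0 1:0 2:0 3:1 4:1 5:1 6:2 7:2 8:2 9:3 10:4 11:4 12:5


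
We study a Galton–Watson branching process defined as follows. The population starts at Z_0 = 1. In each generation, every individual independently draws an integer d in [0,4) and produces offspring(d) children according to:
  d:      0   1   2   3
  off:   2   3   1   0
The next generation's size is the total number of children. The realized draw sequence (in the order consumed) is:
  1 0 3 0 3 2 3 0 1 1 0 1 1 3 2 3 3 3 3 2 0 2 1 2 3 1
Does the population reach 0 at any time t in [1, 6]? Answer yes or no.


no

gen 0: Z_0=1, draws=[1], offspring=[3], Z_1=3
gen 1: Z_1=3, draws=[0, 3, 0], offspring=[2, 0, 2], Z_2=4
gen 2: Z_2=4, draws=[3, 2, 3, 0], offspring=[0, 1, 0, 2], Z_3=3
gen 3: Z_3=3, draws=[1, 1, 0], offspring=[3, 3, 2], Z_4=8
gen 4: Z_4=8, draws=[1, 1, 3, 2, 3, 3, 3, 3], offspring=[3, 3, 0, 1, 0, 0, 0, 0], Z_5=7
gen 5: Z_5=7, draws=[2, 0, 2, 1, 2, 3, 1], offspring=[1, 2, 1, 3, 1, 0, 3], Z_6=11


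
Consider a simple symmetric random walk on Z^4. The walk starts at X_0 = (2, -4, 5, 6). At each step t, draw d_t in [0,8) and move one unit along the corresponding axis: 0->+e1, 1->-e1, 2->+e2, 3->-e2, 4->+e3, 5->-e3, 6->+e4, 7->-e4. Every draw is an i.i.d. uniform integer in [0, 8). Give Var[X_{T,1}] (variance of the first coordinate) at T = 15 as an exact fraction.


15/4

Outcome values over d=0..7: [1, -1, 0, 0, 0, 0, 0, 0]
Σy = 0, Σy² = 2, M = 8
μ = 0/8 = 0,  σ² = 2/8 − (0)² = 1/4
Independent increments: Var[X_15] = 15·σ² = 15·(1/4) = 15/4


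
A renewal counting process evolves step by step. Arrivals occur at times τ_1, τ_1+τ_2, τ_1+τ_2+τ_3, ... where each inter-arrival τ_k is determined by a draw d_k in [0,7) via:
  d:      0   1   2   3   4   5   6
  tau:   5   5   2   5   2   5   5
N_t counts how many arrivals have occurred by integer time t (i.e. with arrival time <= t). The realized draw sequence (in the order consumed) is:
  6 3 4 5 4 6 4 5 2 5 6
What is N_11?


2

draw d_1=6: τ_1=5, arrival time A_1=5
draw d_2=3: τ_2=5, arrival time A_2=10
draw d_3=4: τ_3=2, arrival time A_3=12
draw d_4=5: τ_4=5, arrival time A_4=17
draw d_5=4: τ_5=2, arrival time A_5=19
draw d_6=6: τ_6=5, arrival time A_6=24
draw d_7=4: τ_7=2, arrival time A_7=26
draw d_8=5: τ_8=5, arrival time A_8=31
draw d_9=2: τ_9=2, arrival time A_9=33
draw d_10=5: τ_10=5, arrival time A_10=38
draw d_11=6: τ_11=5, arrival time A_11=43
N_t over t=0..11: 0:0 1:0 2:0 3:0 4:0 5:1 6:1 7:1 8:1 9:1 10:2 11:2


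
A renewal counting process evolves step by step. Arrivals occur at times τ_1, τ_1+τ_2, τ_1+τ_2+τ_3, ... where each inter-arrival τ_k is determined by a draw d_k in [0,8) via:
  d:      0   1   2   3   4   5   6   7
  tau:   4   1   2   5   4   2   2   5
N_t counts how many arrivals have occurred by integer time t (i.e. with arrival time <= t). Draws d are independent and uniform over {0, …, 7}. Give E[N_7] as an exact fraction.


4229401/2097152

Inter-arrival values over d=0..7: [4, 1, 2, 5, 4, 2, 2, 5]
Each d has probability 1/8, so the pmf of τ is: f(1) = 1/8, f(2) = 3/8, f(4) = 1/4, f(5) = 1/4
Renewal equation for m(n) = E[N_n]: condition on τ_1 = k (if k <= n, one arrival plus a fresh copy on the remaining n−k steps): m(n) = F(n) + Σ_{k<=n} f(k)·m(n−k), where F(n) = P(τ <= n) and m(0) = 0
m(1) = F(1) = 1/8
m(2) = F(2) + f(1)·m(1) = 1/2 + 1/8·1/8 = 33/64
m(3) = F(3) + f(1)·m(2) + f(2)·m(1) = 1/2 + 1/8·33/64 + 3/8·1/8 = 313/512
m(4) = F(4) + f(1)·m(3) + f(2)·m(2) = 3/4 + 1/8·313/512 + 3/8·33/64 = 4177/4096
m(5) = F(5) + f(1)·m(4) + f(2)·m(3) + f(4)·m(1) = 1 + 1/8·4177/4096 + 3/8·313/512 + 1/4·1/8 = 45481/32768
m(6) = F(6) + f(1)·m(5) + f(2)·m(4) + f(4)·m(2) + f(5)·m(1) = 1 + 1/8·45481/32768 + 3/8·4177/4096 + 1/4·33/64 + 1/4·1/8 = 449857/262144
m(7) = F(7) + f(1)·m(6) + f(2)·m(5) + f(4)·m(3) + f(5)·m(2) = 1 + 1/8·449857/262144 + 3/8·45481/32768 + 1/4·313/512 + 1/4·33/64 = 4229401/2097152
E[N_7] = m(7) = 4229401/2097152


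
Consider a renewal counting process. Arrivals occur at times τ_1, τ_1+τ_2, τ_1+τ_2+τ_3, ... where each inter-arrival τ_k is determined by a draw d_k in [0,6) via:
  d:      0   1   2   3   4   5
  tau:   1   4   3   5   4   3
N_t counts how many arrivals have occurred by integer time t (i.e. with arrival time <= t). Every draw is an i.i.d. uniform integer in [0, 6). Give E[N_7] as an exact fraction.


499147/279936

Inter-arrival values over d=0..5: [1, 4, 3, 5, 4, 3]
Each d has probability 1/6, so the pmf of τ is: f(1) = 1/6, f(3) = 1/3, f(4) = 1/3, f(5) = 1/6
Renewal equation for m(n) = E[N_n]: condition on τ_1 = k (if k <= n, one arrival plus a fresh copy on the remaining n−k steps): m(n) = F(n) + Σ_{k<=n} f(k)·m(n−k), where F(n) = P(τ <= n) and m(0) = 0
m(1) = F(1) = 1/6
m(2) = F(2) + f(1)·m(1) = 1/6 + 1/6·1/6 = 7/36
m(3) = F(3) + f(1)·m(2) = 1/2 + 1/6·7/36 = 115/216
m(4) = F(4) + f(1)·m(3) + f(3)·m(1) = 5/6 + 1/6·115/216 + 1/3·1/6 = 1267/1296
m(5) = F(5) + f(1)·m(4) + f(3)·m(2) + f(4)·m(1) = 1 + 1/6·1267/1296 + 1/3·7/36 + 1/3·1/6 = 9979/7776
m(6) = F(6) + f(1)·m(5) + f(3)·m(3) + f(4)·m(2) + f(5)·m(1) = 1 + 1/6·9979/7776 + 1/3·115/216 + 1/3·7/36 + 1/6·1/6 = 69235/46656
m(7) = F(7) + f(1)·m(6) + f(3)·m(4) + f(4)·m(3) + f(5)·m(2) = 1 + 1/6·69235/46656 + 1/3·1267/1296 + 1/3·115/216 + 1/6·7/36 = 499147/279936
E[N_7] = m(7) = 499147/279936


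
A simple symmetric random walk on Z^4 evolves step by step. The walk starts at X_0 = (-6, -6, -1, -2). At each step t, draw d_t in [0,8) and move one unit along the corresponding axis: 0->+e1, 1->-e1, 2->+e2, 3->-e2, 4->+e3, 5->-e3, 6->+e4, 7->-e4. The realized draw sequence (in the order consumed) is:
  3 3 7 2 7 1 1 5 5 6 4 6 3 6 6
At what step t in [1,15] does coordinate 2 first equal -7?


t=0: X=(-6, -6, -1, -2), d=3 → -e2, X_1=(-6, -7, -1, -2)
t=1: X=(-6, -7, -1, -2), d=3 → -e2, X_2=(-6, -8, -1, -2)
t=2: X=(-6, -8, -1, -2), d=7 → -e4, X_3=(-6, -8, -1, -3)
t=3: X=(-6, -8, -1, -3), d=2 → +e2, X_4=(-6, -7, -1, -3)
t=4: X=(-6, -7, -1, -3), d=7 → -e4, X_5=(-6, -7, -1, -4)
t=5: X=(-6, -7, -1, -4), d=1 → -e1, X_6=(-7, -7, -1, -4)
t=6: X=(-7, -7, -1, -4), d=1 → -e1, X_7=(-8, -7, -1, -4)
t=7: X=(-8, -7, -1, -4), d=5 → -e3, X_8=(-8, -7, -2, -4)
t=8: X=(-8, -7, -2, -4), d=5 → -e3, X_9=(-8, -7, -3, -4)
t=9: X=(-8, -7, -3, -4), d=6 → +e4, X_10=(-8, -7, -3, -3)
t=10: X=(-8, -7, -3, -3), d=4 → +e3, X_11=(-8, -7, -2, -3)
t=11: X=(-8, -7, -2, -3), d=6 → +e4, X_12=(-8, -7, -2, -2)
t=12: X=(-8, -7, -2, -2), d=3 → -e2, X_13=(-8, -8, -2, -2)
t=13: X=(-8, -8, -2, -2), d=6 → +e4, X_14=(-8, -8, -2, -1)
t=14: X=(-8, -8, -2, -1), d=6 → +e4, X_15=(-8, -8, -2, 0)

1


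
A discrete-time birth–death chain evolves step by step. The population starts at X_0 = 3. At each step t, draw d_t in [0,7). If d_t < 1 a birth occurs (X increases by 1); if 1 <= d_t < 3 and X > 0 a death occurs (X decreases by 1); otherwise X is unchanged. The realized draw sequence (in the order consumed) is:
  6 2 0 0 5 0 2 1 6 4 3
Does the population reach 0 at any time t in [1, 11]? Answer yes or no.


t=0: X=3, d=6 → hold, X_1=3
t=1: X=3, d=2 → death, X_2=2
t=2: X=2, d=0 → birth, X_3=3
t=3: X=3, d=0 → birth, X_4=4
t=4: X=4, d=5 → hold, X_5=4
t=5: X=4, d=0 → birth, X_6=5
t=6: X=5, d=2 → death, X_7=4
t=7: X=4, d=1 → death, X_8=3
t=8: X=3, d=6 → hold, X_9=3
t=9: X=3, d=4 → hold, X_10=3
t=10: X=3, d=3 → hold, X_11=3

no


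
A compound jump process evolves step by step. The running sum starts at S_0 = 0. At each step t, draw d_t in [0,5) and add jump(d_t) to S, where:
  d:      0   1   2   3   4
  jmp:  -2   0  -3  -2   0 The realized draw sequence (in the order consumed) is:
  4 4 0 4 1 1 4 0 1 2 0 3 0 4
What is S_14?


-13

t=0: S=0, d=4, jump=0, S_1=0
t=1: S=0, d=4, jump=0, S_2=0
t=2: S=0, d=0, jump=-2, S_3=-2
t=3: S=-2, d=4, jump=0, S_4=-2
t=4: S=-2, d=1, jump=0, S_5=-2
t=5: S=-2, d=1, jump=0, S_6=-2
t=6: S=-2, d=4, jump=0, S_7=-2
t=7: S=-2, d=0, jump=-2, S_8=-4
t=8: S=-4, d=1, jump=0, S_9=-4
t=9: S=-4, d=2, jump=-3, S_10=-7
t=10: S=-7, d=0, jump=-2, S_11=-9
t=11: S=-9, d=3, jump=-2, S_12=-11
t=12: S=-11, d=0, jump=-2, S_13=-13
t=13: S=-13, d=4, jump=0, S_14=-13


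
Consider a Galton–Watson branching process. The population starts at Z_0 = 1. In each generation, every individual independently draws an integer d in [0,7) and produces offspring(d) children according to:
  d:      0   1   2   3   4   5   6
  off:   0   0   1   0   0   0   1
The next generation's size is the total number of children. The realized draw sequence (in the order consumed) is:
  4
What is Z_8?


gen 0: Z_0=1, draws=[4], offspring=[0], Z_1=0
gen 1: Z_1=0, draws=[], offspring=[], Z_2=0
gen 2: Z_2=0, draws=[], offspring=[], Z_3=0
gen 3: Z_3=0, draws=[], offspring=[], Z_4=0
gen 4: Z_4=0, draws=[], offspring=[], Z_5=0
gen 5: Z_5=0, draws=[], offspring=[], Z_6=0
gen 6: Z_6=0, draws=[], offspring=[], Z_7=0
gen 7: Z_7=0, draws=[], offspring=[], Z_8=0

0


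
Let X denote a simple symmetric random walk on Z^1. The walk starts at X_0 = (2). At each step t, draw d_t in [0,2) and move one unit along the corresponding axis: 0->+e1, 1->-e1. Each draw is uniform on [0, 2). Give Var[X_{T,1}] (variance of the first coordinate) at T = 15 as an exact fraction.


15

Outcome values over d=0..1: [1, -1]
Σy = 0, Σy² = 2, M = 2
μ = 0/2 = 0,  σ² = 2/2 − (0)² = 1
Independent increments: Var[X_15] = 15·σ² = 15·(1) = 15


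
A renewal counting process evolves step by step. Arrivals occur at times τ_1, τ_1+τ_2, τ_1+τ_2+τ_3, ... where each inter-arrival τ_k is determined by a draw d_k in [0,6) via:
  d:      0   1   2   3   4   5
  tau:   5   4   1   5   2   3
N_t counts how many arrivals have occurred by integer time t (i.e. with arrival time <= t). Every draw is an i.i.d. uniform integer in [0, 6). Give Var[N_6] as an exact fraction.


Inter-arrival values over d=0..5: [5, 4, 1, 5, 2, 3]
Each d has probability 1/6, so the pmf of τ is: f(1) = 1/6, f(2) = 1/6, f(3) = 1/6, f(4) = 1/6, f(5) = 1/3
Let p_n(j) = P(N_n = j), with p_0 = [1]. Condition on τ_1: p_n(0) = P(τ > n), and for j >= 1, p_n(j) = Σ_{k<=n} f(k)·p_{n−k}(j−1)
p_1 = [5/6, 1/6]  (j = 0..1)
p_2 = [2/3, 11/36, 1/36]  (j = 0..2)
p_3 = [1/2, 5/12, 17/216, 1/216]  (j = 0..3)
p_4 = [1/3, 1/2, 4/27, 23/1296, 1/1296]  (j = 0..4)
p_5 = [0, 13/18, 25/108, 55/1296, 29/7776, 1/7776]  (j = 0..5)
p_6 = [0, 19/36, 41/108, 35/432, 7/648, 35/46656, 1/46656]  (j = 0..6)
E[N_6] = Σ j·p_6(j) = 73585/46656;  E[N_6²] = Σ j²·p_6(j) = 138467/46656
Var[N_6] = 138467/46656 − (73585/46656)² = 1045564127/2176782336

1045564127/2176782336


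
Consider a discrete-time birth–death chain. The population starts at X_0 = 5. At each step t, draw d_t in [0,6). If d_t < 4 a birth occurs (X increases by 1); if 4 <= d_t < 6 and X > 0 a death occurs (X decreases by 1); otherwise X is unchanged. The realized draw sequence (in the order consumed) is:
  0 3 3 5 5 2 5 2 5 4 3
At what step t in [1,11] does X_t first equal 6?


1

t=0: X=5, d=0 → birth, X_1=6
t=1: X=6, d=3 → birth, X_2=7
t=2: X=7, d=3 → birth, X_3=8
t=3: X=8, d=5 → death, X_4=7
t=4: X=7, d=5 → death, X_5=6
t=5: X=6, d=2 → birth, X_6=7
t=6: X=7, d=5 → death, X_7=6
t=7: X=6, d=2 → birth, X_8=7
t=8: X=7, d=5 → death, X_9=6
t=9: X=6, d=4 → death, X_10=5
t=10: X=5, d=3 → birth, X_11=6


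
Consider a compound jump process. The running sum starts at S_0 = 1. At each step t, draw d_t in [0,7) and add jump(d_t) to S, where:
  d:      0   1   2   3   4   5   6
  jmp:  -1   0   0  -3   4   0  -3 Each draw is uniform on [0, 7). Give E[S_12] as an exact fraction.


Outcome values over d=0..6: [-1, 0, 0, -3, 4, 0, -3]
Σy = -3, Σy² = 35, M = 7
μ = -3/7 = -3/7,  σ² = 35/7 − (-3/7)² = 236/49
E[S_12] = 1 + 12·(-3/7) = -29/7

-29/7


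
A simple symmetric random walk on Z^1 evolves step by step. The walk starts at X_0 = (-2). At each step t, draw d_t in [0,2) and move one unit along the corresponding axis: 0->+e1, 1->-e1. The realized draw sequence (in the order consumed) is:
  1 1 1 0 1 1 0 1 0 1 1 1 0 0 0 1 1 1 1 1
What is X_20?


t=0: X=(-2), d=1 → -e1, X_1=(-3)
t=1: X=(-3), d=1 → -e1, X_2=(-4)
t=2: X=(-4), d=1 → -e1, X_3=(-5)
t=3: X=(-5), d=0 → +e1, X_4=(-4)
t=4: X=(-4), d=1 → -e1, X_5=(-5)
t=5: X=(-5), d=1 → -e1, X_6=(-6)
t=6: X=(-6), d=0 → +e1, X_7=(-5)
t=7: X=(-5), d=1 → -e1, X_8=(-6)
t=8: X=(-6), d=0 → +e1, X_9=(-5)
t=9: X=(-5), d=1 → -e1, X_10=(-6)
t=10: X=(-6), d=1 → -e1, X_11=(-7)
t=11: X=(-7), d=1 → -e1, X_12=(-8)
t=12: X=(-8), d=0 → +e1, X_13=(-7)
t=13: X=(-7), d=0 → +e1, X_14=(-6)
t=14: X=(-6), d=0 → +e1, X_15=(-5)
t=15: X=(-5), d=1 → -e1, X_16=(-6)
t=16: X=(-6), d=1 → -e1, X_17=(-7)
t=17: X=(-7), d=1 → -e1, X_18=(-8)
t=18: X=(-8), d=1 → -e1, X_19=(-9)
t=19: X=(-9), d=1 → -e1, X_20=(-10)

(-10)


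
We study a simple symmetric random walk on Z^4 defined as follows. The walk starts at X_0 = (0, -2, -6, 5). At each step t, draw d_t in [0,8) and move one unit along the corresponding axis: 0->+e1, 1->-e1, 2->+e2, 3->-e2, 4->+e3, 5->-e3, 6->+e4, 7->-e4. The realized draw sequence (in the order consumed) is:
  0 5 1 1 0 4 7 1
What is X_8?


(-1, -2, -6, 4)

t=0: X=(0, -2, -6, 5), d=0 → +e1, X_1=(1, -2, -6, 5)
t=1: X=(1, -2, -6, 5), d=5 → -e3, X_2=(1, -2, -7, 5)
t=2: X=(1, -2, -7, 5), d=1 → -e1, X_3=(0, -2, -7, 5)
t=3: X=(0, -2, -7, 5), d=1 → -e1, X_4=(-1, -2, -7, 5)
t=4: X=(-1, -2, -7, 5), d=0 → +e1, X_5=(0, -2, -7, 5)
t=5: X=(0, -2, -7, 5), d=4 → +e3, X_6=(0, -2, -6, 5)
t=6: X=(0, -2, -6, 5), d=7 → -e4, X_7=(0, -2, -6, 4)
t=7: X=(0, -2, -6, 4), d=1 → -e1, X_8=(-1, -2, -6, 4)


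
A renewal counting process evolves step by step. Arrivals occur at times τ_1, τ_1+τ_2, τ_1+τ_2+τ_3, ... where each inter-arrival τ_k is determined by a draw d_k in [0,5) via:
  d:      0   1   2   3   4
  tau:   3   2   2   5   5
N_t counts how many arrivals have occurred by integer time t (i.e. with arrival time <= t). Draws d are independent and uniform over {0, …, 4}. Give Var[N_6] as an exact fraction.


Inter-arrival values over d=0..4: [3, 2, 2, 5, 5]
Each d has probability 1/5, so the pmf of τ is: f(2) = 2/5, f(3) = 1/5, f(5) = 2/5
Let p_n(j) = P(N_n = j), with p_0 = [1]. Condition on τ_1: p_n(0) = P(τ > n), and for j >= 1, p_n(j) = Σ_{k<=n} f(k)·p_{n−k}(j−1)
p_1 = [1]  (j = 0)
p_2 = [3/5, 2/5]  (j = 0..1)
p_3 = [2/5, 3/5]  (j = 0..1)
p_4 = [2/5, 11/25, 4/25]  (j = 0..2)
p_5 = [0, 17/25, 8/25]  (j = 0..2)
p_6 = [0, 16/25, 37/125, 8/125]  (j = 0..3)
E[N_6] = Σ j·p_6(j) = 178/125;  E[N_6²] = Σ j²·p_6(j) = 12/5
Var[N_6] = 12/5 − (178/125)² = 5816/15625

5816/15625


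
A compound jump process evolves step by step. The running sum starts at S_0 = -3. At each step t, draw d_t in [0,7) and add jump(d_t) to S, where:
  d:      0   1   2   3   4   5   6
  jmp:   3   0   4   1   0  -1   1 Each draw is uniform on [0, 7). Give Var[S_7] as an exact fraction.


132/7

Outcome values over d=0..6: [3, 0, 4, 1, 0, -1, 1]
Σy = 8, Σy² = 28, M = 7
μ = 8/7 = 8/7,  σ² = 28/7 − (8/7)² = 132/49
Independent increments: Var[S_7] = 7·σ² = 7·(132/49) = 132/7


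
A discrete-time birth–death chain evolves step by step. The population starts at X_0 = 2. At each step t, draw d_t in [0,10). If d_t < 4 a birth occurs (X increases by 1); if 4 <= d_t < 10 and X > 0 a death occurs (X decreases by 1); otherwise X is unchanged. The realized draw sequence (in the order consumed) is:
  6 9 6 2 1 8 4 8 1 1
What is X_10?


2

t=0: X=2, d=6 → death, X_1=1
t=1: X=1, d=9 → death, X_2=0
t=2: X=0, d=6 → hold, X_3=0
t=3: X=0, d=2 → birth, X_4=1
t=4: X=1, d=1 → birth, X_5=2
t=5: X=2, d=8 → death, X_6=1
t=6: X=1, d=4 → death, X_7=0
t=7: X=0, d=8 → hold, X_8=0
t=8: X=0, d=1 → birth, X_9=1
t=9: X=1, d=1 → birth, X_10=2


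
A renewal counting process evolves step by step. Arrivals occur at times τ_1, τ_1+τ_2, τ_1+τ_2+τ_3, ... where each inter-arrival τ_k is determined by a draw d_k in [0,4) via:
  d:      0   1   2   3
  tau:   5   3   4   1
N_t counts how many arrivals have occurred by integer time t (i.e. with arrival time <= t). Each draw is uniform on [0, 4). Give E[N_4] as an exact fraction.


245/256

Inter-arrival values over d=0..3: [5, 3, 4, 1]
Each d has probability 1/4, so the pmf of τ is: f(1) = 1/4, f(3) = 1/4, f(4) = 1/4, f(5) = 1/4
Renewal equation for m(n) = E[N_n]: condition on τ_1 = k (if k <= n, one arrival plus a fresh copy on the remaining n−k steps): m(n) = F(n) + Σ_{k<=n} f(k)·m(n−k), where F(n) = P(τ <= n) and m(0) = 0
m(1) = F(1) = 1/4
m(2) = F(2) + f(1)·m(1) = 1/4 + 1/4·1/4 = 5/16
m(3) = F(3) + f(1)·m(2) = 1/2 + 1/4·5/16 = 37/64
m(4) = F(4) + f(1)·m(3) + f(3)·m(1) = 3/4 + 1/4·37/64 + 1/4·1/4 = 245/256
E[N_4] = m(4) = 245/256


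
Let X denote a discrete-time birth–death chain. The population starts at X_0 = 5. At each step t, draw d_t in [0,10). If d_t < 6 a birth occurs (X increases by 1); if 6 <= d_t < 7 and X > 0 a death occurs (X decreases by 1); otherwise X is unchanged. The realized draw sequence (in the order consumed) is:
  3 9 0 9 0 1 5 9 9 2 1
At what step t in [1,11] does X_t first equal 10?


7

t=0: X=5, d=3 → birth, X_1=6
t=1: X=6, d=9 → hold, X_2=6
t=2: X=6, d=0 → birth, X_3=7
t=3: X=7, d=9 → hold, X_4=7
t=4: X=7, d=0 → birth, X_5=8
t=5: X=8, d=1 → birth, X_6=9
t=6: X=9, d=5 → birth, X_7=10
t=7: X=10, d=9 → hold, X_8=10
t=8: X=10, d=9 → hold, X_9=10
t=9: X=10, d=2 → birth, X_10=11
t=10: X=11, d=1 → birth, X_11=12


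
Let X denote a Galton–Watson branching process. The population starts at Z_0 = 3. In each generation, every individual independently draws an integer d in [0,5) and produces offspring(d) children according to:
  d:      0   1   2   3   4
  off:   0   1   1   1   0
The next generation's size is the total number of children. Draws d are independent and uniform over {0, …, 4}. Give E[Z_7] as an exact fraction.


Outcome values over d=0..4: [0, 1, 1, 1, 0]
Σy = 3, Σy² = 3, M = 5
μ = 3/5 = 3/5,  σ² = 3/5 − (3/5)² = 6/25
E[Z_0] = 3
E[Z_1] = 3/5·E[Z_0] = 9/5
E[Z_2] = 3/5·E[Z_1] = 27/25
E[Z_3] = 3/5·E[Z_2] = 81/125
E[Z_4] = 3/5·E[Z_3] = 243/625
E[Z_5] = 3/5·E[Z_4] = 729/3125
E[Z_6] = 3/5·E[Z_5] = 2187/15625
E[Z_7] = 3/5·E[Z_6] = 6561/78125

6561/78125


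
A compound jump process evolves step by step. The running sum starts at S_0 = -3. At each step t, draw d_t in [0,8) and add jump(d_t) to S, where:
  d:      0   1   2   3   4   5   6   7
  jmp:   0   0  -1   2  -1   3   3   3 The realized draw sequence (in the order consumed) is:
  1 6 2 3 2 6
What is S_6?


t=0: S=-3, d=1, jump=0, S_1=-3
t=1: S=-3, d=6, jump=3, S_2=0
t=2: S=0, d=2, jump=-1, S_3=-1
t=3: S=-1, d=3, jump=2, S_4=1
t=4: S=1, d=2, jump=-1, S_5=0
t=5: S=0, d=6, jump=3, S_6=3

3


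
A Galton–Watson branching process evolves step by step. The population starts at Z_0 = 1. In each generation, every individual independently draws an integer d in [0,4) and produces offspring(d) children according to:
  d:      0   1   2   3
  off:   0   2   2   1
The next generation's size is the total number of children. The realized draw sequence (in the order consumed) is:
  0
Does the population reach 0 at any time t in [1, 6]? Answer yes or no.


yes

gen 0: Z_0=1, draws=[0], offspring=[0], Z_1=0
gen 1: Z_1=0, draws=[], offspring=[], Z_2=0
gen 2: Z_2=0, draws=[], offspring=[], Z_3=0
gen 3: Z_3=0, draws=[], offspring=[], Z_4=0
gen 4: Z_4=0, draws=[], offspring=[], Z_5=0
gen 5: Z_5=0, draws=[], offspring=[], Z_6=0


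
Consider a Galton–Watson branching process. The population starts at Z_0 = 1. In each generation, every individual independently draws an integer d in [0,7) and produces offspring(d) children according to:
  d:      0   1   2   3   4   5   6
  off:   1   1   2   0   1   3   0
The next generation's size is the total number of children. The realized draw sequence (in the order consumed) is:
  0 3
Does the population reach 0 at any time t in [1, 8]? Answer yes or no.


gen 0: Z_0=1, draws=[0], offspring=[1], Z_1=1
gen 1: Z_1=1, draws=[3], offspring=[0], Z_2=0
gen 2: Z_2=0, draws=[], offspring=[], Z_3=0
gen 3: Z_3=0, draws=[], offspring=[], Z_4=0
gen 4: Z_4=0, draws=[], offspring=[], Z_5=0
gen 5: Z_5=0, draws=[], offspring=[], Z_6=0
gen 6: Z_6=0, draws=[], offspring=[], Z_7=0
gen 7: Z_7=0, draws=[], offspring=[], Z_8=0

yes


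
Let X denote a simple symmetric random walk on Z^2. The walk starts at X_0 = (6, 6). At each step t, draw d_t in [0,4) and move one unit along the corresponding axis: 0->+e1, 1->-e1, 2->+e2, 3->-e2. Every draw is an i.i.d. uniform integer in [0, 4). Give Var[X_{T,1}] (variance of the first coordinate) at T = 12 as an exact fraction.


6

Outcome values over d=0..3: [1, -1, 0, 0]
Σy = 0, Σy² = 2, M = 4
μ = 0/4 = 0,  σ² = 2/4 − (0)² = 1/2
Independent increments: Var[X_12] = 12·σ² = 12·(1/2) = 6


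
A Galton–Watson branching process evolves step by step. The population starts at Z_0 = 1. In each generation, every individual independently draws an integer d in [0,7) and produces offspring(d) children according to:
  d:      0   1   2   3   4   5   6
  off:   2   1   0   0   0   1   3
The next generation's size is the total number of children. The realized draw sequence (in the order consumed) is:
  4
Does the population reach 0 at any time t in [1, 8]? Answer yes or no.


gen 0: Z_0=1, draws=[4], offspring=[0], Z_1=0
gen 1: Z_1=0, draws=[], offspring=[], Z_2=0
gen 2: Z_2=0, draws=[], offspring=[], Z_3=0
gen 3: Z_3=0, draws=[], offspring=[], Z_4=0
gen 4: Z_4=0, draws=[], offspring=[], Z_5=0
gen 5: Z_5=0, draws=[], offspring=[], Z_6=0
gen 6: Z_6=0, draws=[], offspring=[], Z_7=0
gen 7: Z_7=0, draws=[], offspring=[], Z_8=0

yes


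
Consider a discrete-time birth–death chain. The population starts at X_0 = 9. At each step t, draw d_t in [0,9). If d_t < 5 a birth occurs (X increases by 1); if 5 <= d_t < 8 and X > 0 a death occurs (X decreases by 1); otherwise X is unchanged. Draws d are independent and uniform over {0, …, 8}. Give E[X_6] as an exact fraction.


31/3

X can drop by at most 1 per step and X_0 = 9 > T = 6, so X_t >= 9 − t >= 3 > 0 for every t <= 6: the floor at 0 (the 'and X > 0' condition) never binds. Hence X_6 = X_0 + Σ_{t<6} Y_t with i.i.d. increments Y_t = y(d_t) ∈ {+1, −1, 0}.
Outcome values over d=0..8: [1, 1, 1, 1, 1, -1, -1, -1, 0]
Σy = 2, Σy² = 8, M = 9
μ = 2/9 = 2/9,  σ² = 8/9 − (2/9)² = 68/81
E[X_6] = 9 + 6·(2/9) = 31/3


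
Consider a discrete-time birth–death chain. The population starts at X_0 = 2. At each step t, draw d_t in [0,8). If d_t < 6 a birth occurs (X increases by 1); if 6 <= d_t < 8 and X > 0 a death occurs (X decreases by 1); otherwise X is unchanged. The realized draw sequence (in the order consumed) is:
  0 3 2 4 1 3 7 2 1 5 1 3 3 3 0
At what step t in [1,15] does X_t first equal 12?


12

t=0: X=2, d=0 → birth, X_1=3
t=1: X=3, d=3 → birth, X_2=4
t=2: X=4, d=2 → birth, X_3=5
t=3: X=5, d=4 → birth, X_4=6
t=4: X=6, d=1 → birth, X_5=7
t=5: X=7, d=3 → birth, X_6=8
t=6: X=8, d=7 → death, X_7=7
t=7: X=7, d=2 → birth, X_8=8
t=8: X=8, d=1 → birth, X_9=9
t=9: X=9, d=5 → birth, X_10=10
t=10: X=10, d=1 → birth, X_11=11
t=11: X=11, d=3 → birth, X_12=12
t=12: X=12, d=3 → birth, X_13=13
t=13: X=13, d=3 → birth, X_14=14
t=14: X=14, d=0 → birth, X_15=15


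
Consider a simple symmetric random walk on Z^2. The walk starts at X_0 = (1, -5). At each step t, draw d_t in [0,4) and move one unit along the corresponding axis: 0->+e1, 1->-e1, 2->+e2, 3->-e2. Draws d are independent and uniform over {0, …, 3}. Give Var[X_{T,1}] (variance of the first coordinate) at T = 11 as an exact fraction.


11/2

Outcome values over d=0..3: [1, -1, 0, 0]
Σy = 0, Σy² = 2, M = 4
μ = 0/4 = 0,  σ² = 2/4 − (0)² = 1/2
Independent increments: Var[X_11] = 11·σ² = 11·(1/2) = 11/2


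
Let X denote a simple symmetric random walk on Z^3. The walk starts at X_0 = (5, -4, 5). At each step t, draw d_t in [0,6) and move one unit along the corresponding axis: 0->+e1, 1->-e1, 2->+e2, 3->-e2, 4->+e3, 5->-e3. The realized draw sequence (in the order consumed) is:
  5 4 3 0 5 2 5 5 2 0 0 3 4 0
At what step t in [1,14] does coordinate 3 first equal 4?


t=0: X=(5, -4, 5), d=5 → -e3, X_1=(5, -4, 4)
t=1: X=(5, -4, 4), d=4 → +e3, X_2=(5, -4, 5)
t=2: X=(5, -4, 5), d=3 → -e2, X_3=(5, -5, 5)
t=3: X=(5, -5, 5), d=0 → +e1, X_4=(6, -5, 5)
t=4: X=(6, -5, 5), d=5 → -e3, X_5=(6, -5, 4)
t=5: X=(6, -5, 4), d=2 → +e2, X_6=(6, -4, 4)
t=6: X=(6, -4, 4), d=5 → -e3, X_7=(6, -4, 3)
t=7: X=(6, -4, 3), d=5 → -e3, X_8=(6, -4, 2)
t=8: X=(6, -4, 2), d=2 → +e2, X_9=(6, -3, 2)
t=9: X=(6, -3, 2), d=0 → +e1, X_10=(7, -3, 2)
t=10: X=(7, -3, 2), d=0 → +e1, X_11=(8, -3, 2)
t=11: X=(8, -3, 2), d=3 → -e2, X_12=(8, -4, 2)
t=12: X=(8, -4, 2), d=4 → +e3, X_13=(8, -4, 3)
t=13: X=(8, -4, 3), d=0 → +e1, X_14=(9, -4, 3)

1


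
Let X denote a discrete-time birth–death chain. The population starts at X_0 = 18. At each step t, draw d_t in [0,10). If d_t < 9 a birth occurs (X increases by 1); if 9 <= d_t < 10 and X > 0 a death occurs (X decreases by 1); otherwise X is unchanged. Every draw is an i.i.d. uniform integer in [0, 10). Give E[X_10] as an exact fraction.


X can drop by at most 1 per step and X_0 = 18 > T = 10, so X_t >= 18 − t >= 8 > 0 for every t <= 10: the floor at 0 (the 'and X > 0' condition) never binds. Hence X_10 = X_0 + Σ_{t<10} Y_t with i.i.d. increments Y_t = y(d_t) ∈ {+1, −1, 0}.
Outcome values over d=0..9: [1, 1, 1, 1, 1, 1, 1, 1, 1, -1]
Σy = 8, Σy² = 10, M = 10
μ = 8/10 = 4/5,  σ² = 10/10 − (4/5)² = 9/25
E[X_10] = 18 + 10·(4/5) = 26

26


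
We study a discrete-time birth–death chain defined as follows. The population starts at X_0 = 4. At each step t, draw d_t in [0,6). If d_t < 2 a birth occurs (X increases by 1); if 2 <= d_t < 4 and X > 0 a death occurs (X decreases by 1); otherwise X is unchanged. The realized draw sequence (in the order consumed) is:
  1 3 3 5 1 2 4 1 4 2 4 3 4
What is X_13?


2

t=0: X=4, d=1 → birth, X_1=5
t=1: X=5, d=3 → death, X_2=4
t=2: X=4, d=3 → death, X_3=3
t=3: X=3, d=5 → hold, X_4=3
t=4: X=3, d=1 → birth, X_5=4
t=5: X=4, d=2 → death, X_6=3
t=6: X=3, d=4 → hold, X_7=3
t=7: X=3, d=1 → birth, X_8=4
t=8: X=4, d=4 → hold, X_9=4
t=9: X=4, d=2 → death, X_10=3
t=10: X=3, d=4 → hold, X_11=3
t=11: X=3, d=3 → death, X_12=2
t=12: X=2, d=4 → hold, X_13=2


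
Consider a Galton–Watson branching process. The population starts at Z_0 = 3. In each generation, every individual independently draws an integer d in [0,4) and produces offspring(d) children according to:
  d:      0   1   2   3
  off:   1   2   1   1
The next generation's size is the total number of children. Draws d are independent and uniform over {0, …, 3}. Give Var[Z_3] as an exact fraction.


Outcome values over d=0..3: [1, 2, 1, 1]
Σy = 5, Σy² = 7, M = 4
μ = 5/4 = 5/4,  σ² = 7/4 − (5/4)² = 3/16
V_0 = 0, E_0 = 3
V_1 = 3/16·E_0 + (5/4)²·V_0 = 9/16;  E_1 = 15/4
V_2 = 3/16·E_1 + (5/4)²·V_1 = 405/256;  E_2 = 75/16
V_3 = 3/16·E_2 + (5/4)²·V_2 = 13725/4096;  E_3 = 375/64

13725/4096


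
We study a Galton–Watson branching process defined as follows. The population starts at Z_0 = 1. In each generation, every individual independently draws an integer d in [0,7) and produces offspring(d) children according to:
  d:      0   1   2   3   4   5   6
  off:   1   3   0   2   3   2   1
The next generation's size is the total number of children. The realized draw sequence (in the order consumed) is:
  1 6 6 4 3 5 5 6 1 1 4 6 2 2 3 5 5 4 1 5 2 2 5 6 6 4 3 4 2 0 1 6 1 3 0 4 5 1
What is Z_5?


gen 0: Z_0=1, draws=[1], offspring=[3], Z_1=3
gen 1: Z_1=3, draws=[6, 6, 4], offspring=[1, 1, 3], Z_2=5
gen 2: Z_2=5, draws=[3, 5, 5, 6, 1], offspring=[2, 2, 2, 1, 3], Z_3=10
gen 3: Z_3=10, draws=[1, 4, 6, 2, 2, 3, 5, 5, 4, 1], offspring=[3, 3, 1, 0, 0, 2, 2, 2, 3, 3], Z_4=19
gen 4: Z_4=19, draws=[5, 2, 2, 5, 6, 6, 4, 3, 4, 2, 0, 1, 6, 1, 3, 0, 4, 5, 1], offspring=[2, 0, 0, 2, 1, 1, 3, 2, 3, 0, 1, 3, 1, 3, 2, 1, 3, 2, 3], Z_5=33

33


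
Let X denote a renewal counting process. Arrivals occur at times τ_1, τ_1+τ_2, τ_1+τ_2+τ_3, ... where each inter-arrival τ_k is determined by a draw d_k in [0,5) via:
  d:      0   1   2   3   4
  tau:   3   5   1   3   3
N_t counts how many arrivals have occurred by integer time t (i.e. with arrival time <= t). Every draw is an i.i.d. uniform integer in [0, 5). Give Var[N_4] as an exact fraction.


196864/390625

Inter-arrival values over d=0..4: [3, 5, 1, 3, 3]
Each d has probability 1/5, so the pmf of τ is: f(1) = 1/5, f(3) = 3/5, f(5) = 1/5
Let p_n(j) = P(N_n = j), with p_0 = [1]. Condition on τ_1: p_n(0) = P(τ > n), and for j >= 1, p_n(j) = Σ_{k<=n} f(k)·p_{n−k}(j−1)
p_1 = [4/5, 1/5]  (j = 0..1)
p_2 = [4/5, 4/25, 1/25]  (j = 0..2)
p_3 = [1/5, 19/25, 4/125, 1/125]  (j = 0..3)
p_4 = [1/5, 13/25, 34/125, 4/625, 1/625]  (j = 0..4)
E[N_4] = Σ j·p_4(j) = 681/625;  E[N_4²] = Σ j²·p_4(j) = 1057/625
Var[N_4] = 1057/625 − (681/625)² = 196864/390625


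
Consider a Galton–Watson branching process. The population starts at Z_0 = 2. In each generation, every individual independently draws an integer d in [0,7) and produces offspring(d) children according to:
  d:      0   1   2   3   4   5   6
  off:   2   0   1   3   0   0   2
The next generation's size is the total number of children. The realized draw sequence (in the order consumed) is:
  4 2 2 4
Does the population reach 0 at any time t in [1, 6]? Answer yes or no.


gen 0: Z_0=2, draws=[4, 2], offspring=[0, 1], Z_1=1
gen 1: Z_1=1, draws=[2], offspring=[1], Z_2=1
gen 2: Z_2=1, draws=[4], offspring=[0], Z_3=0
gen 3: Z_3=0, draws=[], offspring=[], Z_4=0
gen 4: Z_4=0, draws=[], offspring=[], Z_5=0
gen 5: Z_5=0, draws=[], offspring=[], Z_6=0

yes


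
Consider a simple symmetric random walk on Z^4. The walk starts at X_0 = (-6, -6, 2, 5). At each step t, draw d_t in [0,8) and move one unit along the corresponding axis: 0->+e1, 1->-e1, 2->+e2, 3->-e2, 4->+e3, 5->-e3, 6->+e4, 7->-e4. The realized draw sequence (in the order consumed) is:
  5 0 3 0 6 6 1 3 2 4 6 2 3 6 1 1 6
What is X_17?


t=0: X=(-6, -6, 2, 5), d=5 → -e3, X_1=(-6, -6, 1, 5)
t=1: X=(-6, -6, 1, 5), d=0 → +e1, X_2=(-5, -6, 1, 5)
t=2: X=(-5, -6, 1, 5), d=3 → -e2, X_3=(-5, -7, 1, 5)
t=3: X=(-5, -7, 1, 5), d=0 → +e1, X_4=(-4, -7, 1, 5)
t=4: X=(-4, -7, 1, 5), d=6 → +e4, X_5=(-4, -7, 1, 6)
t=5: X=(-4, -7, 1, 6), d=6 → +e4, X_6=(-4, -7, 1, 7)
t=6: X=(-4, -7, 1, 7), d=1 → -e1, X_7=(-5, -7, 1, 7)
t=7: X=(-5, -7, 1, 7), d=3 → -e2, X_8=(-5, -8, 1, 7)
t=8: X=(-5, -8, 1, 7), d=2 → +e2, X_9=(-5, -7, 1, 7)
t=9: X=(-5, -7, 1, 7), d=4 → +e3, X_10=(-5, -7, 2, 7)
t=10: X=(-5, -7, 2, 7), d=6 → +e4, X_11=(-5, -7, 2, 8)
t=11: X=(-5, -7, 2, 8), d=2 → +e2, X_12=(-5, -6, 2, 8)
t=12: X=(-5, -6, 2, 8), d=3 → -e2, X_13=(-5, -7, 2, 8)
t=13: X=(-5, -7, 2, 8), d=6 → +e4, X_14=(-5, -7, 2, 9)
t=14: X=(-5, -7, 2, 9), d=1 → -e1, X_15=(-6, -7, 2, 9)
t=15: X=(-6, -7, 2, 9), d=1 → -e1, X_16=(-7, -7, 2, 9)
t=16: X=(-7, -7, 2, 9), d=6 → +e4, X_17=(-7, -7, 2, 10)

(-7, -7, 2, 10)


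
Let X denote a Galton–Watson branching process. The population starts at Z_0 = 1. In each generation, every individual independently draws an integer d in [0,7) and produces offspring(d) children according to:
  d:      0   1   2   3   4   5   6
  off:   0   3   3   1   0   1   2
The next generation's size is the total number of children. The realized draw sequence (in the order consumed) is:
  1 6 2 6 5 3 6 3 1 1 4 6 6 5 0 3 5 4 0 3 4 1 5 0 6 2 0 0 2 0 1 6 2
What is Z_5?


gen 0: Z_0=1, draws=[1], offspring=[3], Z_1=3
gen 1: Z_1=3, draws=[6, 2, 6], offspring=[2, 3, 2], Z_2=7
gen 2: Z_2=7, draws=[5, 3, 6, 3, 1, 1, 4], offspring=[1, 1, 2, 1, 3, 3, 0], Z_3=11
gen 3: Z_3=11, draws=[6, 6, 5, 0, 3, 5, 4, 0, 3, 4, 1], offspring=[2, 2, 1, 0, 1, 1, 0, 0, 1, 0, 3], Z_4=11
gen 4: Z_4=11, draws=[5, 0, 6, 2, 0, 0, 2, 0, 1, 6, 2], offspring=[1, 0, 2, 3, 0, 0, 3, 0, 3, 2, 3], Z_5=17

17
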